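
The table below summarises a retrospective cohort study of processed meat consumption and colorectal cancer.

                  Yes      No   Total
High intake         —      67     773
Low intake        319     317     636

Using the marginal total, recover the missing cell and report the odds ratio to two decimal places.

The missing cell is in the exposed row: 773 − 67 = 706.
So a = 706, b = 67, c = 319, d = 317.
OR = (a·d)/(b·c) = (706 × 317) / (67 × 319) = 223802 / 21373 = 10.47125

10.47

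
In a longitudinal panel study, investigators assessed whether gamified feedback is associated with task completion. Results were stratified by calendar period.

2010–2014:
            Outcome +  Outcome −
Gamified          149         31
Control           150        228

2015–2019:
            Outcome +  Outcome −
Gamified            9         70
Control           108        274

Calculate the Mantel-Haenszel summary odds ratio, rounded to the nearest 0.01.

OR_MH = Σ(aᵢdᵢ/nᵢ) / Σ(bᵢcᵢ/nᵢ), where nᵢ is the stratum total.
Stratum 1 (2010–2014): n = 558; a·d/n = 149·228/558 = 60.8817; b·c/n = 31·150/558 = 8.3333
Stratum 2 (2015–2019): n = 461; a·d/n = 9·274/461 = 5.3492; b·c/n = 70·108/461 = 16.3991
OR_MH = (60.8817 + 5.3492) / (8.3333 + 16.3991) = 66.2310 / 24.7325 = 2.67790

2.68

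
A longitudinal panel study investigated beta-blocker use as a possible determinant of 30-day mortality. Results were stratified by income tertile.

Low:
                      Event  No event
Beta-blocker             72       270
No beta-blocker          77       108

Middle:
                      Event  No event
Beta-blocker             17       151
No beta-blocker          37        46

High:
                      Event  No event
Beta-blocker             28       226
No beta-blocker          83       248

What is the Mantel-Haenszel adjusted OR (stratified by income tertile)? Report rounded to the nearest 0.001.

OR_MH = Σ(aᵢdᵢ/nᵢ) / Σ(bᵢcᵢ/nᵢ), where nᵢ is the stratum total.
Stratum 1 (Low): n = 527; a·d/n = 72·108/527 = 14.7552; b·c/n = 270·77/527 = 39.4497
Stratum 2 (Middle): n = 251; a·d/n = 17·46/251 = 3.1155; b·c/n = 151·37/251 = 22.2590
Stratum 3 (High): n = 585; a·d/n = 28·248/585 = 11.8701; b·c/n = 226·83/585 = 32.0650
OR_MH = (14.7552 + 3.1155 + 11.8701) / (39.4497 + 22.2590 + 32.0650) = 29.7408 / 93.7736 = 0.31716

0.317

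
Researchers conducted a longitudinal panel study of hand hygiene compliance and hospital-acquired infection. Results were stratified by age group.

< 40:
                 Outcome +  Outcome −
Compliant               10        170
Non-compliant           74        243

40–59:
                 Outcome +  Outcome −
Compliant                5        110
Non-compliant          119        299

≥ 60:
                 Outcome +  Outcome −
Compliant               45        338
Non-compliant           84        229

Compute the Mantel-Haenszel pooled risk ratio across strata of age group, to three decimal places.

0.309

RR_MH = Σ(aᵢ·n₀ᵢ/nᵢ) / Σ(cᵢ·n₁ᵢ/nᵢ), with n₁ᵢ = aᵢ+bᵢ (exposed), n₀ᵢ = cᵢ+dᵢ (unexposed), nᵢ = n₁ᵢ+n₀ᵢ.
Stratum 1 (< 40): n₁ = 180, n₀ = 317, n = 497; a·n₀/n = 10·317/497 = 6.3783; c·n₁/n = 74·180/497 = 26.8008
Stratum 2 (40–59): n₁ = 115, n₀ = 418, n = 533; a·n₀/n = 5·418/533 = 3.9212; c·n₁/n = 119·115/533 = 25.6754
Stratum 3 (≥ 60): n₁ = 383, n₀ = 313, n = 696; a·n₀/n = 45·313/696 = 20.2371; c·n₁/n = 84·383/696 = 46.2241
RR_MH = (6.3783 + 3.9212 + 20.2371) / (26.8008 + 25.6754 + 46.2241) = 30.5365 / 98.7004 = 0.30939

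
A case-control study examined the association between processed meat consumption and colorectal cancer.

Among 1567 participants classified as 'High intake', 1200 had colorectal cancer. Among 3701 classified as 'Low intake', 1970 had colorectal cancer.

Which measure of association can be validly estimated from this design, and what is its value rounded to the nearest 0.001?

From the description: a = 1200, b = 367, c = 1970, d = 1731.
This is a case-control study: participants were sampled on outcome status, so risks in the source population cannot be estimated directly — relative risk is not valid here. The odds ratio is the appropriate measure.
OR = (a·d)/(b·c) = (1200 × 1731) / (367 × 1970) = 2077200 / 722990 = 2.87307

2.873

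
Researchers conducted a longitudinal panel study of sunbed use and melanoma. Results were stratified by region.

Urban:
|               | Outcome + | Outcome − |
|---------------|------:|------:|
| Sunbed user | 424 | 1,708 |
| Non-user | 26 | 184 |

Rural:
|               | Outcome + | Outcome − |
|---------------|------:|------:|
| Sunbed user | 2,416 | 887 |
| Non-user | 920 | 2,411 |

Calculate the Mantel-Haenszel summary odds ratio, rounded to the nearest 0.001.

6.419

OR_MH = Σ(aᵢdᵢ/nᵢ) / Σ(bᵢcᵢ/nᵢ), where nᵢ is the stratum total.
Stratum 1 (Urban): n = 2342; a·d/n = 424·184/2342 = 33.3117; b·c/n = 1708·26/2342 = 18.9616
Stratum 2 (Rural): n = 6634; a·d/n = 2416·2411/6634 = 878.0488; b·c/n = 887·920/6634 = 123.0087
OR_MH = (33.3117 + 878.0488) / (18.9616 + 123.0087) = 911.3605 / 141.9703 = 6.41937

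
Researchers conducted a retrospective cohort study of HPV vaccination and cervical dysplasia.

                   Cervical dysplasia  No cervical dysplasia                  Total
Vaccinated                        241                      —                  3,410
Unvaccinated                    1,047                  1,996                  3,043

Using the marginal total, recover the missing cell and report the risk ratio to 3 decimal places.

0.205

The missing cell is in the exposed row: 3410 − 241 = 3169.
So a = 241, b = 3169, c = 1047, d = 1996.
RR = [a/(a+b)] / [c/(c+d)] = (241/3410) / (1047/3043) = 0.07067/0.34407 = 0.20541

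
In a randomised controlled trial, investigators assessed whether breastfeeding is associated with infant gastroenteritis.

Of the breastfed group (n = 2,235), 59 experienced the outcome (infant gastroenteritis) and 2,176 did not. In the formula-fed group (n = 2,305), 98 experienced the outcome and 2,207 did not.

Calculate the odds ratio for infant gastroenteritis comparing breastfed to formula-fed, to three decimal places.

0.611

From the description: a = 59, b = 2176, c = 98, d = 2207.
OR = (a·d)/(b·c) = (59 × 2207) / (2176 × 98) = 130213 / 213248 = 0.61062
Exposure is associated with lower odds of infant gastroenteritis (OR = 0.61 < 1).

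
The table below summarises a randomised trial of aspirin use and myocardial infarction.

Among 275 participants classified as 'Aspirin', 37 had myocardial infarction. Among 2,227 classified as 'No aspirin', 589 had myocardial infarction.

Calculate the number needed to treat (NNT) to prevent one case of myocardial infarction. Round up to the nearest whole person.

Risk in treated group = 37/275 = 0.13455; risk in control = 589/2227 = 0.26448.
Absolute risk reduction = 0.26448 − 0.13455 = 0.12994
NNT = 1 / ARR = 1 / 0.12994 = 7.696 → round up → 8

8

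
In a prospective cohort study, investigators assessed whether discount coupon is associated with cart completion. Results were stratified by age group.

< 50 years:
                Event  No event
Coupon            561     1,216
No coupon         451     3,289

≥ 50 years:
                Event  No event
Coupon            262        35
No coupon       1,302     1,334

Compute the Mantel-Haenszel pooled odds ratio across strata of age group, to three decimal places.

3.946

OR_MH = Σ(aᵢdᵢ/nᵢ) / Σ(bᵢcᵢ/nᵢ), where nᵢ is the stratum total.
Stratum 1 (< 50 years): n = 5517; a·d/n = 561·3289/5517 = 334.4443; b·c/n = 1216·451/5517 = 99.4047
Stratum 2 (≥ 50 years): n = 2933; a·d/n = 262·1334/2933 = 119.1640; b·c/n = 35·1302/2933 = 15.5370
OR_MH = (334.4443 + 119.1640) / (99.4047 + 15.5370) = 453.6083 / 114.9417 = 3.94642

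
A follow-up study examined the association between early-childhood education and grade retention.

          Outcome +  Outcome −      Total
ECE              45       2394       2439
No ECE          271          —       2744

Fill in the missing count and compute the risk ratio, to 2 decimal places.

0.19

The missing cell is in the unexposed row: 2744 − 271 = 2473.
So a = 45, b = 2394, c = 271, d = 2473.
RR = [a/(a+b)] / [c/(c+d)] = (45/2439) / (271/2744) = 0.01845/0.09876 = 0.18682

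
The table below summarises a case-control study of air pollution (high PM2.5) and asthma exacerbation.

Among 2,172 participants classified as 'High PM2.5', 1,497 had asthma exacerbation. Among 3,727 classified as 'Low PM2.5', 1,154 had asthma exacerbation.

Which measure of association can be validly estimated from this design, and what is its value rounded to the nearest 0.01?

4.94

From the description: a = 1497, b = 675, c = 1154, d = 2573.
This is a case-control study: participants were sampled on outcome status, so risks in the source population cannot be estimated directly — relative risk is not valid here. The odds ratio is the appropriate measure.
OR = (a·d)/(b·c) = (1497 × 2573) / (675 × 1154) = 3851781 / 778950 = 4.94484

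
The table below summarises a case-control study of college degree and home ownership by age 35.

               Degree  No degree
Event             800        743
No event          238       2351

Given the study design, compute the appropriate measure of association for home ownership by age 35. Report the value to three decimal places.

10.636

Reading the table with exposure as columns: a = 800 (Degree, case), b = 238 (Degree, non-case), c = 743 (No degree, case), d = 2351.
This is a case-control study: participants were sampled on outcome status, so risks in the source population cannot be estimated directly — relative risk is not valid here. The odds ratio is the appropriate measure.
OR = (a·d)/(b·c) = (800 × 2351) / (238 × 743) = 1880800 / 176834 = 10.63596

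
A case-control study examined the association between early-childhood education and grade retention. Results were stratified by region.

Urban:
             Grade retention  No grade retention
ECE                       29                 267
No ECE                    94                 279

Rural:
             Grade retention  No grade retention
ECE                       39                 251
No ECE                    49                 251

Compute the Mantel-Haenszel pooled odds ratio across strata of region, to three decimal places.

OR_MH = Σ(aᵢdᵢ/nᵢ) / Σ(bᵢcᵢ/nᵢ), where nᵢ is the stratum total.
Stratum 1 (Urban): n = 669; a·d/n = 29·279/669 = 12.0942; b·c/n = 267·94/669 = 37.5157
Stratum 2 (Rural): n = 590; a·d/n = 39·251/590 = 16.5915; b·c/n = 251·49/590 = 20.8458
OR_MH = (12.0942 + 16.5915) / (37.5157 + 20.8458) = 28.6857 / 58.3615 = 0.49152

0.492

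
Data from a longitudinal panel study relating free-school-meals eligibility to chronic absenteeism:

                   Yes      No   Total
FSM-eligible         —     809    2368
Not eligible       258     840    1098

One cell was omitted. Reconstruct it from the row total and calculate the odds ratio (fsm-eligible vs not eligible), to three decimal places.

The missing cell is in the exposed row: 2368 − 809 = 1559.
So a = 1559, b = 809, c = 258, d = 840.
OR = (a·d)/(b·c) = (1559 × 840) / (809 × 258) = 1309560 / 208722 = 6.27418

6.274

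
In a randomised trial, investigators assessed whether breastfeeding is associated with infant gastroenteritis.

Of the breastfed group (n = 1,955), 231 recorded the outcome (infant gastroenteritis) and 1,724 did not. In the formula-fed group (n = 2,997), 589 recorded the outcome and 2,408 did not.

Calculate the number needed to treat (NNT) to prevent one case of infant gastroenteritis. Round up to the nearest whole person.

Risk in treated group = 231/1955 = 0.11816; risk in control = 589/2997 = 0.19653.
Absolute risk reduction = 0.19653 − 0.11816 = 0.07837
NNT = 1 / ARR = 1 / 0.07837 = 12.760 → round up → 13

13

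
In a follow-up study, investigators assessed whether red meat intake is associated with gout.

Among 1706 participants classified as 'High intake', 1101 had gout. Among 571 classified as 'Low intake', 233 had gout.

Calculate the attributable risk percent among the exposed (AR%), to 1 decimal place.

From the description: a = 1101, b = 605, c = 233, d = 338.
Risk in exposed = 1101/1706 = 0.64537; risk in unexposed = 233/571 = 0.40806.
RR = 0.64537/0.40806 = 1.58157
AR% = (RR − 1)/RR × 100 = (1.58157 − 1)/1.58157 × 100 = 36.7717%

36.8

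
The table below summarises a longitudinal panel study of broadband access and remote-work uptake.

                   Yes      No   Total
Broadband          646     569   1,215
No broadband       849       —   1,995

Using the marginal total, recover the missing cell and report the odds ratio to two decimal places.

1.53

The missing cell is in the unexposed row: 1995 − 849 = 1146.
So a = 646, b = 569, c = 849, d = 1146.
OR = (a·d)/(b·c) = (646 × 1146) / (569 × 849) = 740316 / 483081 = 1.53249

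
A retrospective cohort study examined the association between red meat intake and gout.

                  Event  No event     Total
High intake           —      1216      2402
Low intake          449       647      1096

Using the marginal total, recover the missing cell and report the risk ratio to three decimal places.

1.205

The missing cell is in the exposed row: 2402 − 1216 = 1186.
So a = 1186, b = 1216, c = 449, d = 647.
RR = [a/(a+b)] / [c/(c+d)] = (1186/2402) / (449/1096) = 0.49376/0.40967 = 1.20525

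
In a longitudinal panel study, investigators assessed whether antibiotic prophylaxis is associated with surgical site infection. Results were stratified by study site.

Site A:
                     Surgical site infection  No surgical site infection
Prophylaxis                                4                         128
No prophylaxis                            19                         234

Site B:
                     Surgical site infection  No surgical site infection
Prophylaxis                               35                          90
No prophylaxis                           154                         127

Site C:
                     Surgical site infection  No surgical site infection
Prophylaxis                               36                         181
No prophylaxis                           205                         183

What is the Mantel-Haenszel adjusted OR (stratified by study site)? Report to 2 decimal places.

OR_MH = Σ(aᵢdᵢ/nᵢ) / Σ(bᵢcᵢ/nᵢ), where nᵢ is the stratum total.
Stratum 1 (Site A): n = 385; a·d/n = 4·234/385 = 2.4312; b·c/n = 128·19/385 = 6.3169
Stratum 2 (Site B): n = 406; a·d/n = 35·127/406 = 10.9483; b·c/n = 90·154/406 = 34.1379
Stratum 3 (Site C): n = 605; a·d/n = 36·183/605 = 10.8893; b·c/n = 181·205/605 = 61.3306
OR_MH = (2.4312 + 10.9483 + 10.8893) / (6.3169 + 34.1379 + 61.3306) = 24.2687 / 101.7854 = 0.23843

0.24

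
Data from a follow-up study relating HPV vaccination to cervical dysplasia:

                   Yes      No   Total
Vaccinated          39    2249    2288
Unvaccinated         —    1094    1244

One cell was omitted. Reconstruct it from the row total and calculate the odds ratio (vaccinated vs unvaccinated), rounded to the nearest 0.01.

0.13

The missing cell is in the unexposed row: 1244 − 1094 = 150.
So a = 39, b = 2249, c = 150, d = 1094.
OR = (a·d)/(b·c) = (39 × 1094) / (2249 × 150) = 42666 / 337350 = 0.12647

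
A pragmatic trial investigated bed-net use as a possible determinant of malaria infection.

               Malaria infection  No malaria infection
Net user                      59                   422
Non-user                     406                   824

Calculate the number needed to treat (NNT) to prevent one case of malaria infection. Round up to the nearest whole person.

5

Risk in treated group = 59/481 = 0.12266; risk in control = 406/1230 = 0.33008.
Absolute risk reduction = 0.33008 − 0.12266 = 0.20742
NNT = 1 / ARR = 1 / 0.20742 = 4.821 → round up → 5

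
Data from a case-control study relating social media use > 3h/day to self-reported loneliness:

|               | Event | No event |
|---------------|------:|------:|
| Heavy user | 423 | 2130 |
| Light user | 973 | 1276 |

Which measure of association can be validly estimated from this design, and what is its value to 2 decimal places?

Cells: a = 423, b = 2130, c = 973, d = 1276.
This is a case-control study: participants were sampled on outcome status, so risks in the source population cannot be estimated directly — relative risk is not valid here. The odds ratio is the appropriate measure.
OR = (a·d)/(b·c) = (423 × 1276) / (2130 × 973) = 539748 / 2072490 = 0.26043

0.26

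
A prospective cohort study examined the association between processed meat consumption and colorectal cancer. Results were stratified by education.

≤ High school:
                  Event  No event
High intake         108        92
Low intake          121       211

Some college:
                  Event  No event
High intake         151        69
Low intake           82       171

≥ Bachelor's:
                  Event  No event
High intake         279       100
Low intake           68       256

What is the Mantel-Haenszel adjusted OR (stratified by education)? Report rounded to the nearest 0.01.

OR_MH = Σ(aᵢdᵢ/nᵢ) / Σ(bᵢcᵢ/nᵢ), where nᵢ is the stratum total.
Stratum 1 (≤ High school): n = 532; a·d/n = 108·211/532 = 42.8346; b·c/n = 92·121/532 = 20.9248
Stratum 2 (Some college): n = 473; a·d/n = 151·171/473 = 54.5899; b·c/n = 69·82/473 = 11.9619
Stratum 3 (≥ Bachelor's): n = 703; a·d/n = 279·256/703 = 101.5989; b·c/n = 100·68/703 = 9.6728
OR_MH = (42.8346 + 54.5899 + 101.5989) / (20.9248 + 11.9619 + 9.6728) = 199.0233 / 42.5596 = 4.67634

4.68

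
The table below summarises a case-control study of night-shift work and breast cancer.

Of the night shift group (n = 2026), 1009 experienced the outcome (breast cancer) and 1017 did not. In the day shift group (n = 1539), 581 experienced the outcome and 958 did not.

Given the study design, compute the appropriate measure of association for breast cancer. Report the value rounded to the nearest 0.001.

1.636

From the description: a = 1009, b = 1017, c = 581, d = 958.
This is a case-control study: participants were sampled on outcome status, so risks in the source population cannot be estimated directly — relative risk is not valid here. The odds ratio is the appropriate measure.
OR = (a·d)/(b·c) = (1009 × 958) / (1017 × 581) = 966622 / 590877 = 1.63591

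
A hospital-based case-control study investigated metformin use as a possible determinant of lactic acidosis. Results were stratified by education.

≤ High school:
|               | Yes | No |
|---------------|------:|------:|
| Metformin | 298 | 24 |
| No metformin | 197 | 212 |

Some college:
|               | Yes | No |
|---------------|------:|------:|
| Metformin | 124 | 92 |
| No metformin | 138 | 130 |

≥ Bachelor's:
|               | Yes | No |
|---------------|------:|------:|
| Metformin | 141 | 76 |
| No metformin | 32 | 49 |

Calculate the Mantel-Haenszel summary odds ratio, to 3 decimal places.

OR_MH = Σ(aᵢdᵢ/nᵢ) / Σ(bᵢcᵢ/nᵢ), where nᵢ is the stratum total.
Stratum 1 (≤ High school): n = 731; a·d/n = 298·212/731 = 86.4241; b·c/n = 24·197/731 = 6.4679
Stratum 2 (Some college): n = 484; a·d/n = 124·130/484 = 33.3058; b·c/n = 92·138/484 = 26.2314
Stratum 3 (≥ Bachelor's): n = 298; a·d/n = 141·49/298 = 23.1846; b·c/n = 76·32/298 = 8.1611
OR_MH = (86.4241 + 33.3058 + 23.1846) / (6.4679 + 26.2314 + 8.1611) = 142.9144 / 40.8603 = 3.49763

3.498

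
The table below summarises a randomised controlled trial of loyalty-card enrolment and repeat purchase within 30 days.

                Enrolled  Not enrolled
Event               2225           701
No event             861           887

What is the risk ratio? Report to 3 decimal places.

Reading the table with exposure as columns: a = 2225 (Enrolled, case), b = 861 (Enrolled, non-case), c = 701 (Not enrolled, case), d = 887.
Risk in exposed = 2225/3086 = 0.72100; risk in unexposed = 701/1588 = 0.44144.
RR = 0.72100 / 0.44144 = 1.63330
The risk among the exposed is 1.63 times that among the unexposed.

1.633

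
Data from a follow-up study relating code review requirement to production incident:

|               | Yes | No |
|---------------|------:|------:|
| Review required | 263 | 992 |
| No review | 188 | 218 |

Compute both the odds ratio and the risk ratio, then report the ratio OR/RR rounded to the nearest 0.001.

Cells: a = 263, b = 992, c = 188, d = 218.
OR = (263·218)/(992·188) = 57334/186496 = 0.30743
Risk in exposed = 263/1255 = 0.20956; risk in unexposed = 188/406 = 0.46305; RR = 0.45256
OR/RR = 0.30743 / 0.45256 = 0.67930
The outcome is not rare, so the OR lies further from 1 than the RR.

0.679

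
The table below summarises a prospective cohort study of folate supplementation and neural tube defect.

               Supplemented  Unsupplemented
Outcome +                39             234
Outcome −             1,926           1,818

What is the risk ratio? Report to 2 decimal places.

Reading the table with exposure as columns: a = 39 (Supplemented, case), b = 1926 (Supplemented, non-case), c = 234 (Unsupplemented, case), d = 1818.
Risk in exposed = 39/1965 = 0.01985; risk in unexposed = 234/2052 = 0.11404.
RR = 0.01985 / 0.11404 = 0.17405
The risk is 83% lower among the exposed than among the unexposed.

0.17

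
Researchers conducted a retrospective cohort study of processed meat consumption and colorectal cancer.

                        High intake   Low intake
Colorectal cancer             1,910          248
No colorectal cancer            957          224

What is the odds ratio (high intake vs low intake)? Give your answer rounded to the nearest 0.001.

1.803

Reading the table with exposure as columns: a = 1910 (High intake, case), b = 957 (High intake, non-case), c = 248 (Low intake, case), d = 224.
OR = (a·d)/(b·c) = (1910 × 224) / (957 × 248) = 427840 / 237336 = 1.80268
The odds of colorectal cancer are about 1.80 times as high in the high intake group.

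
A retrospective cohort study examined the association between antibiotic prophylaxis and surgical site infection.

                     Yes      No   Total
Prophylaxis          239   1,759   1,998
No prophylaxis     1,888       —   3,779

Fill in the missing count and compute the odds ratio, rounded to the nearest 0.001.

0.136

The missing cell is in the unexposed row: 3779 − 1888 = 1891.
So a = 239, b = 1759, c = 1888, d = 1891.
OR = (a·d)/(b·c) = (239 × 1891) / (1759 × 1888) = 451949 / 3320992 = 0.13609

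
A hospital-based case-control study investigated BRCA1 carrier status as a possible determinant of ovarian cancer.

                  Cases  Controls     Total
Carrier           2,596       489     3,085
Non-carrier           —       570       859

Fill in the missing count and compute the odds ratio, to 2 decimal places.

10.47

The missing cell is in the unexposed row: 859 − 570 = 289.
So a = 2596, b = 489, c = 289, d = 570.
OR = (a·d)/(b·c) = (2596 × 570) / (489 × 289) = 1479720 / 141321 = 10.47063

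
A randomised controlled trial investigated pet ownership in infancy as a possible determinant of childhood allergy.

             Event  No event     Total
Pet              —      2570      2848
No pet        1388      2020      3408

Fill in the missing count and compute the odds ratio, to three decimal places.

0.157

The missing cell is in the exposed row: 2848 − 2570 = 278.
So a = 278, b = 2570, c = 1388, d = 2020.
OR = (a·d)/(b·c) = (278 × 2020) / (2570 × 1388) = 561560 / 3567160 = 0.15742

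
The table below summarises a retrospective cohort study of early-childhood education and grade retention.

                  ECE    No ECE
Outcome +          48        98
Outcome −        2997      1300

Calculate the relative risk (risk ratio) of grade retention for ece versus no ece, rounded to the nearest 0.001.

0.225

Reading the table with exposure as columns: a = 48 (ECE, case), b = 2997 (ECE, non-case), c = 98 (No ECE, case), d = 1300.
Risk in exposed = 48/3045 = 0.01576; risk in unexposed = 98/1398 = 0.07010.
RR = 0.01576 / 0.07010 = 0.22487
The risk is 78% lower among the exposed than among the unexposed.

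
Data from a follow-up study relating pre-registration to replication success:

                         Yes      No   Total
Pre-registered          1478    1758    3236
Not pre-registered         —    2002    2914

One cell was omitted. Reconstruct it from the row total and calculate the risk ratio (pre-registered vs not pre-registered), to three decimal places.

1.459

The missing cell is in the unexposed row: 2914 − 2002 = 912.
So a = 1478, b = 1758, c = 912, d = 2002.
RR = [a/(a+b)] / [c/(c+d)] = (1478/3236) / (912/2914) = 0.45674/0.31297 = 1.45935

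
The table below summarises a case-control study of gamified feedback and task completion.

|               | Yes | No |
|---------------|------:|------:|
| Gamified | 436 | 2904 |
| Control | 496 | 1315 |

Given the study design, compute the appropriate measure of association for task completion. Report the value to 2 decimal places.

0.40

Cells: a = 436, b = 2904, c = 496, d = 1315.
This is a case-control study: participants were sampled on outcome status, so risks in the source population cannot be estimated directly — relative risk is not valid here. The odds ratio is the appropriate measure.
OR = (a·d)/(b·c) = (436 × 1315) / (2904 × 496) = 573340 / 1440384 = 0.39805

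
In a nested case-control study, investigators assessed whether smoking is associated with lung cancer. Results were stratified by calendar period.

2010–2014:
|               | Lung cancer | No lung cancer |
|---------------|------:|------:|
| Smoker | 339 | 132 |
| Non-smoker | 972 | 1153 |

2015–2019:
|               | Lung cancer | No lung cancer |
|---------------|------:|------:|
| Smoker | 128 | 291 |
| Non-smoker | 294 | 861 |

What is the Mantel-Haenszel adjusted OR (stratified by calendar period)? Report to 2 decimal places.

2.13

OR_MH = Σ(aᵢdᵢ/nᵢ) / Σ(bᵢcᵢ/nᵢ), where nᵢ is the stratum total.
Stratum 1 (2010–2014): n = 2596; a·d/n = 339·1153/2596 = 150.5651; b·c/n = 132·972/2596 = 49.4237
Stratum 2 (2015–2019): n = 1574; a·d/n = 128·861/1574 = 70.0178; b·c/n = 291·294/1574 = 54.3545
OR_MH = (150.5651 + 70.0178) / (49.4237 + 54.3545) = 220.5829 / 103.7782 = 2.12552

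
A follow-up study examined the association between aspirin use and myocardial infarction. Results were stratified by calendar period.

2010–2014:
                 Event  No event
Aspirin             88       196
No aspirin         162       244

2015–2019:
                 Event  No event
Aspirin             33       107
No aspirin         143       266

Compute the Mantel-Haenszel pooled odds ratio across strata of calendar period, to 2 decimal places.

0.64

OR_MH = Σ(aᵢdᵢ/nᵢ) / Σ(bᵢcᵢ/nᵢ), where nᵢ is the stratum total.
Stratum 1 (2010–2014): n = 690; a·d/n = 88·244/690 = 31.1188; b·c/n = 196·162/690 = 46.0174
Stratum 2 (2015–2019): n = 549; a·d/n = 33·266/549 = 15.9891; b·c/n = 107·143/549 = 27.8707
OR_MH = (31.1188 + 15.9891) / (46.0174 + 27.8707) = 47.1079 / 73.8881 = 0.63756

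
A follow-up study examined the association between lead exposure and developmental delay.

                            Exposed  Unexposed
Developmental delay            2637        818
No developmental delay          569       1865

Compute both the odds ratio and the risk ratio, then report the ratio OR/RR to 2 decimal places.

Reading the table with exposure as columns: a = 2637 (Exposed, case), b = 569 (Exposed, non-case), c = 818 (Unexposed, case), d = 1865.
OR = (2637·1865)/(569·818) = 4918005/465442 = 10.56631
Risk in exposed = 2637/3206 = 0.82252; risk in unexposed = 818/2683 = 0.30488; RR = 2.69783
OR/RR = 10.56631 / 2.69783 = 3.91660
The outcome is not rare, so the OR lies further from 1 than the RR.

3.92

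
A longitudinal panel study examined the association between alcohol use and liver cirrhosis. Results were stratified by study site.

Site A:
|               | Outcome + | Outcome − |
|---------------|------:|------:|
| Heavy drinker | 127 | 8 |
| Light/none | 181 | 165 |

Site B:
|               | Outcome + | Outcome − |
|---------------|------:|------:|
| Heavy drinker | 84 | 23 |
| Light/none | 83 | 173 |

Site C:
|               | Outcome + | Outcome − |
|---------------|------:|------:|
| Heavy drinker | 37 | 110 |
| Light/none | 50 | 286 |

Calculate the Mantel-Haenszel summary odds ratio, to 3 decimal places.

5.368

OR_MH = Σ(aᵢdᵢ/nᵢ) / Σ(bᵢcᵢ/nᵢ), where nᵢ is the stratum total.
Stratum 1 (Site A): n = 481; a·d/n = 127·165/481 = 43.5655; b·c/n = 8·181/481 = 3.0104
Stratum 2 (Site B): n = 363; a·d/n = 84·173/363 = 40.0331; b·c/n = 23·83/363 = 5.2590
Stratum 3 (Site C): n = 483; a·d/n = 37·286/483 = 21.9089; b·c/n = 110·50/483 = 11.3872
OR_MH = (43.5655 + 40.0331 + 21.9089) / (3.0104 + 5.2590 + 11.3872) = 105.5074 / 19.6565 = 5.36756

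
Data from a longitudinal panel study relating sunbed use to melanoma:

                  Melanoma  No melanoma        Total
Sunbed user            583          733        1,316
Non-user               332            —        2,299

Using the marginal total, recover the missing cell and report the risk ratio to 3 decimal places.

3.068

The missing cell is in the unexposed row: 2299 − 332 = 1967.
So a = 583, b = 733, c = 332, d = 1967.
RR = [a/(a+b)] / [c/(c+d)] = (583/1316) / (332/2299) = 0.44301/0.14441 = 3.06770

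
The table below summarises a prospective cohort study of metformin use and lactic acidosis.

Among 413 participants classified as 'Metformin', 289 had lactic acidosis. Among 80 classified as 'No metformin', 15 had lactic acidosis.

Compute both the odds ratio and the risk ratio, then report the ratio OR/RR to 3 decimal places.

2.706

From the description: a = 289, b = 124, c = 15, d = 65.
OR = (289·65)/(124·15) = 18785/1860 = 10.09946
Risk in exposed = 289/413 = 0.69976; risk in unexposed = 15/80 = 0.18750; RR = 3.73204
OR/RR = 10.09946 / 3.73204 = 2.70615
The outcome is not rare, so the OR lies further from 1 than the RR.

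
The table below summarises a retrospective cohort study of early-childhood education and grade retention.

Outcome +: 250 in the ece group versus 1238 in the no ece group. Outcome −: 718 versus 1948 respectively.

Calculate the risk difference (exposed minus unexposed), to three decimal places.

-0.130

From the description: a = 250, b = 718, c = 1238, d = 1948.
Risk in exposed = 250/968 = 0.258264; risk in unexposed = 1238/3186 = 0.388575.
Risk difference = 0.258264 − 0.388575 = -0.130311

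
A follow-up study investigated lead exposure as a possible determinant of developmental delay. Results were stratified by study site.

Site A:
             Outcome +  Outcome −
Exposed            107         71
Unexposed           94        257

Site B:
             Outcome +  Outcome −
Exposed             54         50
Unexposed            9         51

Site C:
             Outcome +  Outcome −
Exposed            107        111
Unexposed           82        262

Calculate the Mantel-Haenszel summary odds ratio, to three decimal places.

OR_MH = Σ(aᵢdᵢ/nᵢ) / Σ(bᵢcᵢ/nᵢ), where nᵢ is the stratum total.
Stratum 1 (Site A): n = 529; a·d/n = 107·257/529 = 51.9830; b·c/n = 71·94/529 = 12.6163
Stratum 2 (Site B): n = 164; a·d/n = 54·51/164 = 16.7927; b·c/n = 50·9/164 = 2.7439
Stratum 3 (Site C): n = 562; a·d/n = 107·262/562 = 49.8826; b·c/n = 111·82/562 = 16.1957
OR_MH = (51.9830 + 16.7927 + 49.8826) / (12.6163 + 2.7439 + 16.1957) = 118.6582 / 31.5559 = 3.76026

3.760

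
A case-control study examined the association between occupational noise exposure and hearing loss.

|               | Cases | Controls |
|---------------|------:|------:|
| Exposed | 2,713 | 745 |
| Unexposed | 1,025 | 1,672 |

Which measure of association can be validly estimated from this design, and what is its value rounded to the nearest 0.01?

Cells: a = 2713, b = 745, c = 1025, d = 1672.
This is a case-control study: participants were sampled on outcome status, so risks in the source population cannot be estimated directly — relative risk is not valid here. The odds ratio is the appropriate measure.
OR = (a·d)/(b·c) = (2713 × 1672) / (745 × 1025) = 4536136 / 763625 = 5.94027

5.94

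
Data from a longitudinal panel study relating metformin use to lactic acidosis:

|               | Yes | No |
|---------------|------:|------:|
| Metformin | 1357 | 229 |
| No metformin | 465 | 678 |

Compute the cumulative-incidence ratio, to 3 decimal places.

2.103

Cells: a = 1357, b = 229, c = 465, d = 678.
Risk in exposed = 1357/1586 = 0.85561; risk in unexposed = 465/1143 = 0.40682.
RR = 0.85561 / 0.40682 = 2.10315
The risk among the exposed is 2.10 times that among the unexposed.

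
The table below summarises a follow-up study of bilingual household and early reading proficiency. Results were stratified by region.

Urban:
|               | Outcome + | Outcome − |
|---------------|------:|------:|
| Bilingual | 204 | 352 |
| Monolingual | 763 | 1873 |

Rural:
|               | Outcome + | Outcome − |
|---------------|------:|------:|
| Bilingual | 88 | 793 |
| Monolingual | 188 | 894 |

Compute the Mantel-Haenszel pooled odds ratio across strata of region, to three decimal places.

OR_MH = Σ(aᵢdᵢ/nᵢ) / Σ(bᵢcᵢ/nᵢ), where nᵢ is the stratum total.
Stratum 1 (Urban): n = 3192; a·d/n = 204·1873/3192 = 119.7030; b·c/n = 352·763/3192 = 84.1404
Stratum 2 (Rural): n = 1963; a·d/n = 88·894/1963 = 40.0774; b·c/n = 793·188/1963 = 75.9470
OR_MH = (119.7030 + 40.0774) / (84.1404 + 75.9470) = 159.7804 / 160.0874 = 0.99808

0.998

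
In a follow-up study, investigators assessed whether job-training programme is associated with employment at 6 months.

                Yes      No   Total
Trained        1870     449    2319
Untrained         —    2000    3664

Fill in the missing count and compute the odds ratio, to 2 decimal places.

The missing cell is in the unexposed row: 3664 − 2000 = 1664.
So a = 1870, b = 449, c = 1664, d = 2000.
OR = (a·d)/(b·c) = (1870 × 2000) / (449 × 1664) = 3740000 / 747136 = 5.00578

5.01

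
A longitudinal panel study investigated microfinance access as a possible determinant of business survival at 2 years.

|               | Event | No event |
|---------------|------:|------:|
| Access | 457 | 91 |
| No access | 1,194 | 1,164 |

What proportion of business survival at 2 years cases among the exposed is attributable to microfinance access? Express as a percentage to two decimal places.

39.28

Cells: a = 457, b = 91, c = 1194, d = 1164.
Risk in exposed = 457/548 = 0.83394; risk in unexposed = 1194/2358 = 0.50636.
RR = 0.83394/0.50636 = 1.64693
AR% = (RR − 1)/RR × 100 = (1.64693 − 1)/1.64693 × 100 = 39.2810%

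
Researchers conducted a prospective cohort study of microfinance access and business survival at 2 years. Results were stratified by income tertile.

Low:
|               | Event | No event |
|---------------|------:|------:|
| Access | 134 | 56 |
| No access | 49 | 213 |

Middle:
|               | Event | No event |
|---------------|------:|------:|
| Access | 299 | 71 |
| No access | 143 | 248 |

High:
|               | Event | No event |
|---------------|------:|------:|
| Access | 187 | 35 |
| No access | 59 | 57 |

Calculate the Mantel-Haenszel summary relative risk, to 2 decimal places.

2.29

RR_MH = Σ(aᵢ·n₀ᵢ/nᵢ) / Σ(cᵢ·n₁ᵢ/nᵢ), with n₁ᵢ = aᵢ+bᵢ (exposed), n₀ᵢ = cᵢ+dᵢ (unexposed), nᵢ = n₁ᵢ+n₀ᵢ.
Stratum 1 (Low): n₁ = 190, n₀ = 262, n = 452; a·n₀/n = 134·262/452 = 77.6726; c·n₁/n = 49·190/452 = 20.5973
Stratum 2 (Middle): n₁ = 370, n₀ = 391, n = 761; a·n₀/n = 299·391/761 = 153.6255; c·n₁/n = 143·370/761 = 69.5269
Stratum 3 (High): n₁ = 222, n₀ = 116, n = 338; a·n₀/n = 187·116/338 = 64.1775; c·n₁/n = 59·222/338 = 38.7515
RR_MH = (77.6726 + 153.6255 + 64.1775) / (20.5973 + 69.5269 + 38.7515) = 295.4756 / 128.8758 = 2.29272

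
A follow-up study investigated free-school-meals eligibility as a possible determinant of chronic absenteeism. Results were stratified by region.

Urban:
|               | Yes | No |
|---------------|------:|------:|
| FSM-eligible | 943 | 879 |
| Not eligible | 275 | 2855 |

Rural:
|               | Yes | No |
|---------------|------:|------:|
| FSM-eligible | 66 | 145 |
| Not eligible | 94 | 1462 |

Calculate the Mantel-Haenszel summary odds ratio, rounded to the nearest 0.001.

10.584

OR_MH = Σ(aᵢdᵢ/nᵢ) / Σ(bᵢcᵢ/nᵢ), where nᵢ is the stratum total.
Stratum 1 (Urban): n = 4952; a·d/n = 943·2855/4952 = 543.6723; b·c/n = 879·275/4952 = 48.8136
Stratum 2 (Rural): n = 1767; a·d/n = 66·1462/1767 = 54.6078; b·c/n = 145·94/1767 = 7.7136
OR_MH = (543.6723 + 54.6078) / (48.8136 + 7.7136) = 598.2801 / 56.5272 = 10.58392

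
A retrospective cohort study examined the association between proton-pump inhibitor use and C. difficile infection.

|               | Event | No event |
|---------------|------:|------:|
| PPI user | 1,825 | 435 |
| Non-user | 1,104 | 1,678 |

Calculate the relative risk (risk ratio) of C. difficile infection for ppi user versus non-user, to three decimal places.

2.035

Cells: a = 1825, b = 435, c = 1104, d = 1678.
Risk in exposed = 1825/2260 = 0.80752; risk in unexposed = 1104/2782 = 0.39684.
RR = 0.80752 / 0.39684 = 2.03490
The risk among the exposed is 2.03 times that among the unexposed.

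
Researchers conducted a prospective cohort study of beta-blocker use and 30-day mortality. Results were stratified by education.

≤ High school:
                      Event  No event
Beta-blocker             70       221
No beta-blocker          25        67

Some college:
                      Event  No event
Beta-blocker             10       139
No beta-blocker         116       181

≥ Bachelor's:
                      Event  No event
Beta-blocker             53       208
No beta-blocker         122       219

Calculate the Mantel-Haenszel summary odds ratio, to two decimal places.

0.38

OR_MH = Σ(aᵢdᵢ/nᵢ) / Σ(bᵢcᵢ/nᵢ), where nᵢ is the stratum total.
Stratum 1 (≤ High school): n = 383; a·d/n = 70·67/383 = 12.2454; b·c/n = 221·25/383 = 14.4256
Stratum 2 (Some college): n = 446; a·d/n = 10·181/446 = 4.0583; b·c/n = 139·116/446 = 36.1525
Stratum 3 (≥ Bachelor's): n = 602; a·d/n = 53·219/602 = 19.2807; b·c/n = 208·122/602 = 42.1528
OR_MH = (12.2454 + 4.0583 + 19.2807) / (14.4256 + 36.1525 + 42.1528) = 35.5845 / 92.7309 = 0.38374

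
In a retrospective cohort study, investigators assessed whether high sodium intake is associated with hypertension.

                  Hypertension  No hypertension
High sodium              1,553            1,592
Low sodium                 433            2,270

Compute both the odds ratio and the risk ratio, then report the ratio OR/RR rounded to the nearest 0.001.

1.659

Cells: a = 1553, b = 1592, c = 433, d = 2270.
OR = (1553·2270)/(1592·433) = 3525310/689336 = 5.11407
Risk in exposed = 1553/3145 = 0.49380; risk in unexposed = 433/2703 = 0.16019; RR = 3.08254
OR/RR = 5.11407 / 3.08254 = 1.65904
The outcome is not rare, so the OR lies further from 1 than the RR.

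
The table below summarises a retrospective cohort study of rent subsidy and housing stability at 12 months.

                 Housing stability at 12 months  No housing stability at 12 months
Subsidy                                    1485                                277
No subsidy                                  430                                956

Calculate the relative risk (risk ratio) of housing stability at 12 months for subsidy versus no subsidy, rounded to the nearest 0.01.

Cells: a = 1485, b = 277, c = 430, d = 956.
Risk in exposed = 1485/1762 = 0.84279; risk in unexposed = 430/1386 = 0.31025.
RR = 0.84279 / 0.31025 = 2.71654
The risk among the exposed is 2.72 times that among the unexposed.

2.72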